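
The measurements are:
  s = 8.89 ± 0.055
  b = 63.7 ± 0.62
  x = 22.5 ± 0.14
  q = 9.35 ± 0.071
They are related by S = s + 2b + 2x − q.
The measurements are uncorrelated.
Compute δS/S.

Sums and differences: (δS)² = Σ (cᵢ δxᵢ)².
  (δs)² = 0.00302;  (2·δb)² = 1.54;  (2·δx)² = 0.0784;  (δq)² = 0.00504
δS = √(1.62) = 1.27
S = 172, so δS/S = 1.27/172 = 0.00741.

0.00741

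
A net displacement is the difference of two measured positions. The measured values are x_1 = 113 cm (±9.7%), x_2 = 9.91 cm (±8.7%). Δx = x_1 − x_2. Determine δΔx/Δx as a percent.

10.7%

Δx is a linear combination, so absolute uncertainties add in quadrature:
  (δx_1)² = 120;  (δx_2)² = 0.743
δΔx = √(121) = 11.0 cm
Δx = 103 cm, so δΔx/Δx = 11.0/103 = 0.107.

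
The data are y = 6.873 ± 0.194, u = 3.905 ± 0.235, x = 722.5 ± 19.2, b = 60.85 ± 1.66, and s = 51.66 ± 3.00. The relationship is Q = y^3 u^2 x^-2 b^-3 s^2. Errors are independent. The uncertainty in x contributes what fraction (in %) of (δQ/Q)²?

(δQ/Q)² = (3·δy/y)² + (2·δu/u)² + (-2·δx/x)² + (-3·δb/b)² + (2·δs/s)²
  y term: (3×0.0282)² = 0.00717
  u term: (2×0.0602)² = 0.0145
  x term: (-2×0.0266)² = 0.00282
  b term: (-3×0.0273)² = 0.00670
  s term: (2×0.0581)² = 0.0135
Total = 0.0447. Share from x = 0.00282/0.0447 = 0.0632.

6.32%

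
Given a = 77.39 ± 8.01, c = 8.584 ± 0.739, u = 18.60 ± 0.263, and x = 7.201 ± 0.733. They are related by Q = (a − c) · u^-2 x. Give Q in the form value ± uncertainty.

Let w = a − c = 68.81. δw = √(δa² + δc²) = √(64.2 + 0.546) = 8.04, so δw/w = 0.117.
Q is then a monomial in w, u, x:
δQ/Q = √((δw/w)² + (-2·δu/u)² + (1·δx/x)²) = √(0.0137 + 0.000800 + 0.0104) = 0.158
Q = 1.432, so δQ = 0.158 × 1.432 = 0.226.

1.432 ± 0.226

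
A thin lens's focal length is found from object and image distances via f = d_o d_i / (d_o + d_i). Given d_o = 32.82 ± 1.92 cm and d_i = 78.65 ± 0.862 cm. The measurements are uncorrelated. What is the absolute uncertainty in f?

0.959 cm

∂f/∂d_o = (d_i/(d_o+d_i))² = 0.498;  ∂f/∂d_i = (d_o/(d_o+d_i))² = 0.0867
δf = √((∂f/∂d_o · δd_o)² + (∂f/∂d_i · δd_i)²) = √(0.914 + 0.00558) = 0.959 cm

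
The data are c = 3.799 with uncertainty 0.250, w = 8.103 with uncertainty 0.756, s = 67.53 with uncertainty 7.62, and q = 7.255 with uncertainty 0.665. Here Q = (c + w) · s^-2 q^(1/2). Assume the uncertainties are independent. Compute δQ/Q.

0.240

Let u = c + w = 11.90. δu = √(δc² + δw²) = √(0.0625 + 0.572) = 0.796, so δu/u = 0.0669.
Q is then a monomial in u, s, q:
δQ/Q = √((δu/u)² + (-2·δs/s)² + (½·δq/q)²) = √(0.00448 + 0.0509 + 0.00210) = 0.240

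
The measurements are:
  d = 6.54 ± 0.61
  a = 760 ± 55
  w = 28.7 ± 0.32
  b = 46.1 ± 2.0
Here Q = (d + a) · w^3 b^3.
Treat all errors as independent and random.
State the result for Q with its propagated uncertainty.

(1.78 ± 0.270) × 10^12

Let u = d + a = 767. δu = √(δd² + δa²) = √(0.372 + 3020) = 55.0, so δu/u = 0.0718.
Q is then a monomial in u, w, b:
δQ/Q = √((δu/u)² + (3·δw/w)² + (3·δb/b)²) = √(0.00515 + 0.00112 + 0.0169) = 0.152
Q = 1.78e+12, so δQ = 0.152 × 1.78e+12 = 2.7e+11.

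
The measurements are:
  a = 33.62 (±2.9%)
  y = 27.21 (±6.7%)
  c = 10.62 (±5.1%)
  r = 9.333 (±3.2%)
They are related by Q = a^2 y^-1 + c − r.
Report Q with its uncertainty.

Let p = a^2·y^-1 = 41.54. δp/p = √((2·δa/a)² + (-1·δy/y)²) = √(0.00336 + 0.00449) = 0.0886, so δp = 3.68.
Q = p + c − r: δQ = √(δp² + δc² + δr²) = √(13.6 + 0.293 + 0.0892) = 3.73
Q = 42.83.

42.83 ± 3.73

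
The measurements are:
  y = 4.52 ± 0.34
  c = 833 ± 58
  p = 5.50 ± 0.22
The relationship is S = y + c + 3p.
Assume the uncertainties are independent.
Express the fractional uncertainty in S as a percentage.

6.79%

S is a linear combination, so absolute uncertainties add in quadrature:
  (δy)² = 0.116;  (δc)² = 3360;  (3·δp)² = 0.436
δS = √(3360) = 58.0
S = 854, so δS/S = 58.0/854 = 0.0679.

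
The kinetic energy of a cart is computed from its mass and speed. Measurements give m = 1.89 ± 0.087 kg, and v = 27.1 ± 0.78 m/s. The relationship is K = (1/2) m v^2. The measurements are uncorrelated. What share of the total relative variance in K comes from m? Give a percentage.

(δK/K)² = (1·δm/m)² + (2·δv/v)²
  m term: (1×0.0460)² = 0.00212
  v term: (2×0.0288)² = 0.00331
Total = 0.00543. Share from m = 0.00212/0.00543 = 0.390.

39.0%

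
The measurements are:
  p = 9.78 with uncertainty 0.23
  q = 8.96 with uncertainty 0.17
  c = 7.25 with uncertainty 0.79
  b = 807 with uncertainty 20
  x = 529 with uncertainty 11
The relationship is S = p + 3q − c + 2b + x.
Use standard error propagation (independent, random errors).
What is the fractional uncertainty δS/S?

0.0191

For a sum/difference, combine absolute errors in quadrature:
  (δp)² = 0.0529;  (3·δq)² = 0.260;  (δc)² = 0.624;  (2·δb)² = 1600;  (δx)² = 121
δS = √(1720) = 41.5
S = 2170, so δS/S = 41.5/2170 = 0.0191.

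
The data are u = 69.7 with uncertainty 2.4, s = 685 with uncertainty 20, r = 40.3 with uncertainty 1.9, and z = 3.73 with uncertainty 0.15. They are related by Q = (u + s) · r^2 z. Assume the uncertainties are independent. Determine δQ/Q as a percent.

Let w = u + s = 755. δw = √(δu² + δs²) = √(5.76 + 400) = 20.1, so δw/w = 0.0267.
Q is then a monomial in w, r, z:
δQ/Q = √((δw/w)² + (2·δr/r)² + (1·δz/z)²) = √(0.000712 + 0.00889 + 0.00162) = 0.106

10.6%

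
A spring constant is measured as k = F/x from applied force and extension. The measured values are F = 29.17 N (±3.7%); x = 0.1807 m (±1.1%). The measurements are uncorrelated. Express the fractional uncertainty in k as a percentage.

Products/powers → add relative errors in quadrature, weighted by exponent:
  (1·δF/F)² = (1×0.0370)² = 0.00137;  (-1·δx/x)² = (-1×0.0110)² = 0.000121
δk/k = √(0.00149) = 0.0386

3.86%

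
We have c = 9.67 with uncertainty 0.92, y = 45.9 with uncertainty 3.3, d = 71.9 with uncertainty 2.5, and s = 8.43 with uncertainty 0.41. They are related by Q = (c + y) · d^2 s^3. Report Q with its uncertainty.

(1.72 ± 0.298) × 10^8

Let u = c + y = 55.6. δu = √(δc² + δy²) = √(0.846 + 10.9) = 3.43, so δu/u = 0.0616.
Q is then a monomial in u, d, s:
δQ/Q = √((δu/u)² + (2·δd/d)² + (3·δs/s)²) = √(0.00380 + 0.00484 + 0.0213) = 0.173
Q = 1.72e+08, so δQ = 0.173 × 1.72e+08 = 2.98e+07.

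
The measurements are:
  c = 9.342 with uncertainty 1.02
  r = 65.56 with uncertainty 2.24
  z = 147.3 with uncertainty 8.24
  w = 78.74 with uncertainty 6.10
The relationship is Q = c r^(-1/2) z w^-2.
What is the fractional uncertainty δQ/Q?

Since Q is a product/quotient, work with relative uncertainties:
  (1·δc/c)² = (1×0.109)² = 0.0119;  (−½·δr/r)² = (-0.5×0.0342)² = 0.000292;  (1·δz/z)² = (1×0.0559)² = 0.00313;  (-2·δw/w)² = (-2×0.0775)² = 0.0240
δQ/Q = √(0.0393) = 0.198

0.198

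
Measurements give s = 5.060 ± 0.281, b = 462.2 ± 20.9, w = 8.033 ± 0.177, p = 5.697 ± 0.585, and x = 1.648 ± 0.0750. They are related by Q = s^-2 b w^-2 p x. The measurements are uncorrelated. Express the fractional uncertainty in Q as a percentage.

Q is a product of powers, so relative uncertainties combine in quadrature:
  (-2·δs/s)² = (-2×0.0555)² = 0.0123;  (1·δb/b)² = (1×0.0452)² = 0.00204;  (-2·δw/w)² = (-2×0.0220)² = 0.00194;  (1·δp/p)² = (1×0.103)² = 0.0105;  (1·δx/x)² = (1×0.0455)² = 0.00207
δQ/Q = √(0.0289) = 0.170

17.0%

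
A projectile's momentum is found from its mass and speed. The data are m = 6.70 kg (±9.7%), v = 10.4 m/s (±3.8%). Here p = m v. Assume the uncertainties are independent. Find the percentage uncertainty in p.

Relative error in a monomial: (δp/p)² = Σ (nᵢ · δxᵢ/xᵢ)².
  (1·δm/m)² = (1×0.0970)² = 0.00941;  (1·δv/v)² = (1×0.0380)² = 0.00144
δp/p = √(0.0109) = 0.104

10.4%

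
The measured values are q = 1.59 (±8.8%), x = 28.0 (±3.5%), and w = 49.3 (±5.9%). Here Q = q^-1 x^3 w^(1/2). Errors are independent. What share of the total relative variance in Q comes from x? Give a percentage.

56.1%

(δQ/Q)² = (-1·δq/q)² + (3·δx/x)² + (½·δw/w)²
  q term: (-1×0.0880)² = 0.00774
  x term: (3×0.0350)² = 0.0110
  w term: (0.5×0.0590)² = 0.000870
Total = 0.0196. Share from x = 0.0110/0.0196 = 0.561.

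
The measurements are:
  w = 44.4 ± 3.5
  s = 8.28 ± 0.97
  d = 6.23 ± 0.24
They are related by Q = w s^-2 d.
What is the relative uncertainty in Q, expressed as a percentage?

For a monomial Q ∝ w, s^-2, d, fractional errors add in quadrature:
  (1·δw/w)² = (1×0.0788)² = 0.00621;  (-2·δs/s)² = (-2×0.117)² = 0.0549;  (1·δd/d)² = (1×0.0385)² = 0.00148
δQ/Q = √(0.0626) = 0.250

25.0%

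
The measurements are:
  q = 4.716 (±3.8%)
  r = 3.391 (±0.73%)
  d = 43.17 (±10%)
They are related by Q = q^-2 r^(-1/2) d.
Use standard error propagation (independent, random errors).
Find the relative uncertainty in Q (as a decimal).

0.126

For a monomial Q ∝ q^-2, r^(-1/2), d, fractional errors add in quadrature:
  (-2·δq/q)² = (-2×0.0380)² = 0.00578;  (−½·δr/r)² = (-0.5×0.00730)² = 1.33e-05;  (1·δd/d)² = (1×0.100)² = 0.0100
δQ/Q = √(0.0158) = 0.126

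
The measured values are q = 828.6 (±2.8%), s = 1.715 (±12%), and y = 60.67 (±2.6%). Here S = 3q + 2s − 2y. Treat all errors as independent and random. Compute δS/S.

0.0294

Each term contributes (cᵢ δxᵢ)² to (δS)²:
  (3·δq)² = 4840;  (2·δs)² = 0.169;  (2·δy)² = 9.95
δS = √(4850) = 69.7
S = 2368, so δS/S = 69.7/2368 = 0.0294.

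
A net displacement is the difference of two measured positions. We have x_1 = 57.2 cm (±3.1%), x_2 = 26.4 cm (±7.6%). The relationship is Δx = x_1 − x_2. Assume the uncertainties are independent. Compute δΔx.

For a sum/difference, combine absolute errors in quadrature:
  (δx_1)² = 3.14;  (δx_2)² = 4.03
δΔx = √(7.17) = 2.68 cm

2.68 cm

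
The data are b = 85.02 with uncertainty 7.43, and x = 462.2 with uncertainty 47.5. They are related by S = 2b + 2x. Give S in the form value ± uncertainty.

1094 ± 96.2

For a sum/difference, combine absolute errors in quadrature:
  (2·δb)² = 221;  (2·δx)² = 9020
δS = √(9250) = 96.2
S = 1094.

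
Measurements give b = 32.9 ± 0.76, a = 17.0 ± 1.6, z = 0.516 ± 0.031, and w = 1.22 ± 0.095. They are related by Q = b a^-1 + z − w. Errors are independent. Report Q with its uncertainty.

Let p = b·a^-1 = 1.94. δp/p = √((1·δb/b)² + (-1·δa/a)²) = √(0.000534 + 0.00886) = 0.0969, so δp = 0.188.
Q = p + z − w: δQ = √(δp² + δz² + δw²) = √(0.0352 + 0.000961 + 0.00903) = 0.213
Q = 1.23.

1.23 ± 0.213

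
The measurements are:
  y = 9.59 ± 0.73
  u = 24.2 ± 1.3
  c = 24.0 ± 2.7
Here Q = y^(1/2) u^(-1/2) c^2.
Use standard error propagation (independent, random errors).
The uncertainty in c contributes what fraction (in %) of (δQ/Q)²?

95.9%

(δQ/Q)² = (½·δy/y)² + (−½·δu/u)² + (2·δc/c)²
  y term: (0.5×0.0761)² = 0.00145
  u term: (-0.5×0.0537)² = 0.000721
  c term: (2×0.113)² = 0.0506
Total = 0.0528. Share from c = 0.0506/0.0528 = 0.959.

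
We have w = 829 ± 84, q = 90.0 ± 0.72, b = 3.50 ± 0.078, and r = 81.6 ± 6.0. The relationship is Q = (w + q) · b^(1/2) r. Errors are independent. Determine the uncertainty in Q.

16500

Let u = w + q = 919. δu = √(δw² + δq²) = √(7060 + 0.518) = 84.0, so δu/u = 0.0914.
Q is then a monomial in u, b, r:
δQ/Q = √((δu/u)² + (½·δb/b)² + (1·δr/r)²) = √(0.00836 + 0.000124 + 0.00541) = 0.118
Q = 1.4e+05, so δQ = 0.118 × 1.4e+05 = 16500.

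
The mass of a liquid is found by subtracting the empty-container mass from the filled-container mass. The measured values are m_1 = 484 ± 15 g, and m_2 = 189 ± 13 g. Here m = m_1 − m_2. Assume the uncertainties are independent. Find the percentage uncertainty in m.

Absolute uncertainties add in quadrature for a linear combination:
  (δm_1)² = 225;  (δm_2)² = 169
δm = √(394) = 19.8 g
m = 295 g, so δm/m = 19.8/295 = 0.0673.

6.73%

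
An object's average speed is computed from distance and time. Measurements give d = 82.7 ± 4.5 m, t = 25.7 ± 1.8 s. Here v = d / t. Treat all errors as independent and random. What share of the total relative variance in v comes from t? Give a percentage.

(δv/v)² = (1·δd/d)² + (-1·δt/t)²
  d term: (1×0.0544)² = 0.00296
  t term: (-1×0.0700)² = 0.00491
Total = 0.00787. Share from t = 0.00491/0.00787 = 0.624.

62.4%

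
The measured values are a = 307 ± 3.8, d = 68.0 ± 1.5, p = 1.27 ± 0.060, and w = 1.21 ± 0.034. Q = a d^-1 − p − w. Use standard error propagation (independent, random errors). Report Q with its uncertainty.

2.03 ± 0.133

Let h = a·d^-1 = 4.51. δh/h = √((1·δa/a)² + (-1·δd/d)²) = √(0.000153 + 0.000487) = 0.0253, so δh = 0.114.
Q = h − p − w: δQ = √(δh² + δp² + δw²) = √(0.0130 + 0.00360 + 0.00116) = 0.133
Q = 2.03.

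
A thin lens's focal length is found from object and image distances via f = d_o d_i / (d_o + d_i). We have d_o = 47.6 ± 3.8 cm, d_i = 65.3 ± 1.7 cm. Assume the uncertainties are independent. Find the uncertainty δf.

1.31 cm

∂f/∂d_o = (d_i/(d_o+d_i))² = 0.335;  ∂f/∂d_i = (d_o/(d_o+d_i))² = 0.178
δf = √((∂f/∂d_o · δd_o)² + (∂f/∂d_i · δd_i)²) = √(1.62 + 0.0913) = 1.31 cm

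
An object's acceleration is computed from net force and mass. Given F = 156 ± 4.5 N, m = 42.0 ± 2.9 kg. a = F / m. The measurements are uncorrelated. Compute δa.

0.278 m/s^2

Products/powers → add relative errors in quadrature, weighted by exponent:
  (1·δF/F)² = (1×0.0288)² = 0.000832;  (-1·δm/m)² = (-1×0.0690)² = 0.00477
δa/a = √(0.00560) = 0.0748
a = 3.71 m/s^2, so δa = 0.0748 × 3.71 = 0.278 m/s^2.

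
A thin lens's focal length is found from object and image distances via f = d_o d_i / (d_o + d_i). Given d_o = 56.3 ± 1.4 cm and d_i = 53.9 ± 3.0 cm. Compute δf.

0.852 cm

∂f/∂d_o = (d_i/(d_o+d_i))² = 0.239;  ∂f/∂d_i = (d_o/(d_o+d_i))² = 0.261
δf = √((∂f/∂d_o · δd_o)² + (∂f/∂d_i · δd_i)²) = √(0.112 + 0.613) = 0.852 cm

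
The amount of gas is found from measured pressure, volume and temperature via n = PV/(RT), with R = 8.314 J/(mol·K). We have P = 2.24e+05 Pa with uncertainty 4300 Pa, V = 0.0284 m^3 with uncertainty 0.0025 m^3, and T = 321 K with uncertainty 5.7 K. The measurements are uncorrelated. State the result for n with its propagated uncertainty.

Relative error in a monomial: (δn/n)² = Σ (nᵢ · δxᵢ/xᵢ)².
  (1·δP/P)² = (1×0.0192)² = 0.000369;  (1·δV/V)² = (1×0.0880)² = 0.00775;  (-1·δT/T)² = (-1×0.0178)² = 0.000315
δn/n = √(0.00843) = 0.0918
n = 2.38 mol, so δn = 0.0918 × 2.38 = 0.219 mol.

2.38 ± 0.219 mol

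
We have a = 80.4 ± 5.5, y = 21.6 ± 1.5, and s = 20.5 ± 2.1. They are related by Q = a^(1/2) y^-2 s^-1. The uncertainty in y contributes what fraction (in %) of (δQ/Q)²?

62.3%

(δQ/Q)² = (½·δa/a)² + (-2·δy/y)² + (-1·δs/s)²
  a term: (0.5×0.0684)² = 0.00117
  y term: (-2×0.0694)² = 0.0193
  s term: (-1×0.102)² = 0.0105
Total = 0.0310. Share from y = 0.0193/0.0310 = 0.623.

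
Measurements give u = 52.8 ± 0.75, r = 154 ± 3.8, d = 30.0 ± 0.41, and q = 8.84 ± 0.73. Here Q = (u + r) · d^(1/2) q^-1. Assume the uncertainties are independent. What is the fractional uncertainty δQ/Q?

Let w = u + r = 207. δw = √(δu² + δr²) = √(0.562 + 14.4) = 3.87, so δw/w = 0.0187.
Q is then a monomial in w, d, q:
δQ/Q = √((δw/w)² + (½·δd/d)² + (-1·δq/q)²) = √(0.000351 + 4.67e-05 + 0.00682) = 0.0850

0.0850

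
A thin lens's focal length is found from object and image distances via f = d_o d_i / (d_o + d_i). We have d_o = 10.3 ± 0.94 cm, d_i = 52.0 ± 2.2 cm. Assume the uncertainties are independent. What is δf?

∂f/∂d_o = (d_i/(d_o+d_i))² = 0.697;  ∂f/∂d_i = (d_o/(d_o+d_i))² = 0.0273
δf = √((∂f/∂d_o · δd_o)² + (∂f/∂d_i · δd_i)²) = √(0.429 + 0.00362) = 0.658 cm

0.658 cm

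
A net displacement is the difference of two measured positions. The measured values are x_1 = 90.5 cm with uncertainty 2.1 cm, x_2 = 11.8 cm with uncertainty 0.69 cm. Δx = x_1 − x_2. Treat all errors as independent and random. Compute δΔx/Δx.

0.0281

Absolute uncertainties add in quadrature for a linear combination:
  (δx_1)² = 4.41;  (δx_2)² = 0.476
δΔx = √(4.89) = 2.21 cm
Δx = 78.7 cm, so δΔx/Δx = 2.21/78.7 = 0.0281.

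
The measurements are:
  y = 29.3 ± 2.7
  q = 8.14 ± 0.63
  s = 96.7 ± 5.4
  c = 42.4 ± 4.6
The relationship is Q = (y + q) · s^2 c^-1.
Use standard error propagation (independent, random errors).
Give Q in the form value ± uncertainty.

Let u = y + q = 37.4. δu = √(δy² + δq²) = √(7.29 + 0.397) = 2.77, so δu/u = 0.0741.
Q is then a monomial in u, s, c:
δQ/Q = √((δu/u)² + (2·δs/s)² + (-1·δc/c)²) = √(0.00548 + 0.0125 + 0.0118) = 0.172
Q = 8260, so δQ = 0.172 × 8260 = 1420.

8260 ± 1420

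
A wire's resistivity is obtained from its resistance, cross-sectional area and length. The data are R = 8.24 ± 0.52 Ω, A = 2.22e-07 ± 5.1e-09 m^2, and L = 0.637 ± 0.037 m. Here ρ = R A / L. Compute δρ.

Products/powers → add relative errors in quadrature, weighted by exponent:
  (1·δR/R)² = (1×0.0631)² = 0.00398;  (1·δA/A)² = (1×0.0230)² = 0.000528;  (-1·δL/L)² = (-1×0.0581)² = 0.00337
δρ/ρ = √(0.00788) = 0.0888
ρ = 2.87e-06 Ω·m, so δρ = 0.0888 × 2.87e-06 = 2.55e-07 Ω·m.

2.55e-07 Ω·m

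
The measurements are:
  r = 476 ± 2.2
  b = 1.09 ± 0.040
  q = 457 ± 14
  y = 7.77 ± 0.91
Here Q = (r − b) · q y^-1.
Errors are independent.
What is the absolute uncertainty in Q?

3380

Let u = r − b = 475. δu = √(δr² + δb²) = √(4.84 + 0.00160) = 2.20, so δu/u = 0.00463.
Q is then a monomial in u, q, y:
δQ/Q = √((δu/u)² + (1·δq/q)² + (-1·δy/y)²) = √(2.15e-05 + 0.000938 + 0.0137) = 0.121
Q = 27900, so δQ = 0.121 × 27900 = 3380.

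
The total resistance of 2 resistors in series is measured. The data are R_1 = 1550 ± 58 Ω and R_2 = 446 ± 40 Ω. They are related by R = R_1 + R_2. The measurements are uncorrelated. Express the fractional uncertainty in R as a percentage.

Sums and differences: (δR)² = Σ (cᵢ δxᵢ)².
  (δR_1)² = 3360;  (δR_2)² = 1600
δR = √(4960) = 70.5 Ω
R = 2000 Ω, so δR/R = 70.5/2000 = 0.0353.

3.53%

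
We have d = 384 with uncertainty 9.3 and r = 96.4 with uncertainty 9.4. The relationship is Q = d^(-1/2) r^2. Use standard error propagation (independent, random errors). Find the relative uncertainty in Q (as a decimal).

Relative error in a monomial: (δQ/Q)² = Σ (nᵢ · δxᵢ/xᵢ)².
  (−½·δd/d)² = (-0.5×0.0242)² = 0.000147;  (2·δr/r)² = (2×0.0975)² = 0.0380
δQ/Q = √(0.0382) = 0.195

0.195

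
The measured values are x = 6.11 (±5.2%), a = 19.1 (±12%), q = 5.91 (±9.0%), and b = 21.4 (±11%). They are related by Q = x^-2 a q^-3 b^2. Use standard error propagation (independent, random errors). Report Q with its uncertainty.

Relative error in a monomial: (δQ/Q)² = Σ (nᵢ · δxᵢ/xᵢ)².
  (-2·δx/x)² = (-2×0.0520)² = 0.0108;  (1·δa/a)² = (1×0.120)² = 0.0144;  (-3·δq/q)² = (-3×0.0900)² = 0.0729;  (2·δb/b)² = (2×0.110)² = 0.0484
δQ/Q = √(0.147) = 0.383
Q = 1.14, so δQ = 0.383 × 1.14 = 0.434.

1.14 ± 0.434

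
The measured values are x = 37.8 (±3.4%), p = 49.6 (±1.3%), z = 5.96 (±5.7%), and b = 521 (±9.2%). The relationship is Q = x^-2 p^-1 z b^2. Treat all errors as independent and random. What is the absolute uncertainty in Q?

4.67

Since Q is a product/quotient, work with relative uncertainties:
  (-2·δx/x)² = (-2×0.0340)² = 0.00462;  (-1·δp/p)² = (-1×0.0130)² = 0.000169;  (1·δz/z)² = (1×0.0570)² = 0.00325;  (2·δb/b)² = (2×0.0920)² = 0.0339
δQ/Q = √(0.0419) = 0.205
Q = 22.8, so δQ = 0.205 × 22.8 = 4.67.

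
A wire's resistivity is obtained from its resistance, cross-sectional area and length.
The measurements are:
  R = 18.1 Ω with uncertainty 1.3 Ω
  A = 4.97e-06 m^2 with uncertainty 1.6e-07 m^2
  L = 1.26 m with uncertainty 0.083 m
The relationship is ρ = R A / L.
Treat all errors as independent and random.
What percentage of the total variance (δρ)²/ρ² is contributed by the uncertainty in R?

49.0%

(δρ/ρ)² = (1·δR/R)² + (1·δA/A)² + (-1·δL/L)²
  R term: (1×0.0718)² = 0.00516
  A term: (1×0.0322)² = 0.00104
  L term: (-1×0.0659)² = 0.00434
Total = 0.0105. Share from R = 0.00516/0.0105 = 0.490.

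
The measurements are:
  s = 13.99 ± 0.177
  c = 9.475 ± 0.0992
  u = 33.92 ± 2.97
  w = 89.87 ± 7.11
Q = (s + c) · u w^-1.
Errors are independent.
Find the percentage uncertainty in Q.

Let h = s + c = 23.46. δh = √(δs² + δc²) = √(0.0313 + 0.00984) = 0.203, so δh/h = 0.00865.
Q is then a monomial in h, u, w:
δQ/Q = √((δh/h)² + (1·δu/u)² + (-1·δw/w)²) = √(7.48e-05 + 0.00767 + 0.00626) = 0.118

11.8%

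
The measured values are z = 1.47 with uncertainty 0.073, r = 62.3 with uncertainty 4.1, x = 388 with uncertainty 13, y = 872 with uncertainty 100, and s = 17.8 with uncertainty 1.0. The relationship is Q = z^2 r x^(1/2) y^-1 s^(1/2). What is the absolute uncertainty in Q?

2.16

Relative error in a monomial: (δQ/Q)² = Σ (nᵢ · δxᵢ/xᵢ)².
  (2·δz/z)² = (2×0.0497)² = 0.00986;  (1·δr/r)² = (1×0.0658)² = 0.00433;  (½·δx/x)² = (0.5×0.0335)² = 0.000281;  (-1·δy/y)² = (-1×0.115)² = 0.0132;  (½·δs/s)² = (0.5×0.0562)² = 0.000789
δQ/Q = √(0.0284) = 0.169
Q = 12.8, so δQ = 0.169 × 12.8 = 2.16.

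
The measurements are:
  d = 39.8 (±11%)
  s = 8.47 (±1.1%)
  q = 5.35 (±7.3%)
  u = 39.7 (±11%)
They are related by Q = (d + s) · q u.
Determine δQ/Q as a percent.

16.0%

Let w = d + s = 48.3. δw = √(δd² + δs²) = √(19.2 + 0.00868) = 4.38, so δw/w = 0.0907.
Q is then a monomial in w, q, u:
δQ/Q = √((δw/w)² + (1·δq/q)² + (1·δu/u)²) = √(0.00823 + 0.00533 + 0.0121) = 0.160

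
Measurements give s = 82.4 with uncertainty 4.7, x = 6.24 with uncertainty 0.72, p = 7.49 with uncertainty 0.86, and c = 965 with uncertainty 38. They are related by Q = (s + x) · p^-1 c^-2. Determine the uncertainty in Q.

Let u = s + x = 88.6. δu = √(δs² + δx²) = √(22.1 + 0.518) = 4.75, so δu/u = 0.0536.
Q is then a monomial in u, p, c:
δQ/Q = √((δu/u)² + (-1·δp/p)² + (-2·δc/c)²) = √(0.00288 + 0.0132 + 0.00620) = 0.149
Q = 1.27e-05, so δQ = 0.149 × 1.27e-05 = 1.9e-06.

1.9e-06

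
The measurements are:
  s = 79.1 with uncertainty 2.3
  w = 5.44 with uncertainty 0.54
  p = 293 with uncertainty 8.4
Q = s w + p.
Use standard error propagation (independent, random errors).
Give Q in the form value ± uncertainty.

723 ± 45.3

Let h = s·w = 430. δh/h = √((1·δs/s)² + (1·δw/w)²) = √(0.000845 + 0.00985) = 0.103, so δh = 44.5.
Q = h + p: δQ = √(δh² + δp²) = √(1980 + 70.6) = 45.3
Q = 723.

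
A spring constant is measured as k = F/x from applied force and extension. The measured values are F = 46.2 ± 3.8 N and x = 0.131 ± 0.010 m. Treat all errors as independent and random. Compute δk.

k is a product of powers, so relative uncertainties combine in quadrature:
  (1·δF/F)² = (1×0.0823)² = 0.00677;  (-1·δx/x)² = (-1×0.0763)² = 0.00583
δk/k = √(0.0126) = 0.112
k = 353 N/m, so δk = 0.112 × 353 = 39.6 N/m.

39.6 N/m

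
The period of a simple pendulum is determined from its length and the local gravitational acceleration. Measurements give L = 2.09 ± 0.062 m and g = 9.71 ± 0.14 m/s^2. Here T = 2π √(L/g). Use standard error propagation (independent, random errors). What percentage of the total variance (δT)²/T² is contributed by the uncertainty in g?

19.1%

(δT/T)² = (½·δL/L)² + (−½·δg/g)²
  L term: (0.5×0.0297)² = 0.000220
  g term: (-0.5×0.0144)² = 5.2e-05
Total = 0.000272. Share from g = 5.2e-05/0.000272 = 0.191.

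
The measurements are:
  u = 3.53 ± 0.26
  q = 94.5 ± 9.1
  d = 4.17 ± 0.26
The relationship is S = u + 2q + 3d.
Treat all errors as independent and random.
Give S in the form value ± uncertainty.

205 ± 18.2

Absolute uncertainties add in quadrature for a linear combination:
  (δu)² = 0.0676;  (2·δq)² = 331;  (3·δd)² = 0.608
δS = √(332) = 18.2
S = 205.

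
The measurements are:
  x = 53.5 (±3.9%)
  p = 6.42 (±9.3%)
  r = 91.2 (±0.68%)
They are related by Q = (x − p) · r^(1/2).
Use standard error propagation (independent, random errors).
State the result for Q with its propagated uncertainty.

Let u = x − p = 47.1. δu = √(δx² + δp²) = √(4.35 + 0.356) = 2.17, so δu/u = 0.0461.
Q is then a monomial in u, r:
δQ/Q = √((δu/u)² + (½·δr/r)²) = √(0.00212 + 1.16e-05) = 0.0462
Q = 450, so δQ = 0.0462 × 450 = 20.8.

450 ± 20.8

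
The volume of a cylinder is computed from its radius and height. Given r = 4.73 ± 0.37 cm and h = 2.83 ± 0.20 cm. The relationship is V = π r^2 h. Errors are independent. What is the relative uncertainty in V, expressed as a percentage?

Products/powers → add relative errors in quadrature, weighted by exponent:
  (2·δr/r)² = (2×0.0782)² = 0.0245;  (1·δh/h)² = (1×0.0707)² = 0.00499
δV/V = √(0.0295) = 0.172

17.2%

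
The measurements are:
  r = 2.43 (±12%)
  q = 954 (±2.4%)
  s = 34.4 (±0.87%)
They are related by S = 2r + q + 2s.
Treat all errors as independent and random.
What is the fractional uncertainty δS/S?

For a sum/difference, combine absolute errors in quadrature:
  (2·δr)² = 0.340;  (δq)² = 524;  (2·δs)² = 0.358
δS = √(525) = 22.9
S = 1030, so δS/S = 22.9/1030 = 0.0223.

0.0223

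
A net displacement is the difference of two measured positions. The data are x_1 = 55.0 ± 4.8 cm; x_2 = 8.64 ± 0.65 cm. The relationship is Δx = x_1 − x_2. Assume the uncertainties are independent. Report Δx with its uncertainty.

46.4 ± 4.84 cm

Sums and differences: (δΔx)² = Σ (cᵢ δxᵢ)².
  (δx_1)² = 23.0;  (δx_2)² = 0.423
δΔx = √(23.5) = 4.84 cm
Δx = 46.4 cm.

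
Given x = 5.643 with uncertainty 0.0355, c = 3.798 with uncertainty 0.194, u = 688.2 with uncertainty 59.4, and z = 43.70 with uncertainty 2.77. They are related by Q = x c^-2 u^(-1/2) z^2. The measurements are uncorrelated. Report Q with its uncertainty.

Products/powers → add relative errors in quadrature, weighted by exponent:
  (1·δx/x)² = (1×0.00629)² = 3.96e-05;  (-2·δc/c)² = (-2×0.0511)² = 0.0104;  (−½·δu/u)² = (-0.5×0.0863)² = 0.00186;  (2·δz/z)² = (2×0.0634)² = 0.0161
δQ/Q = √(0.0284) = 0.169
Q = 28.48, so δQ = 0.169 × 28.48 = 4.80.

28.48 ± 4.80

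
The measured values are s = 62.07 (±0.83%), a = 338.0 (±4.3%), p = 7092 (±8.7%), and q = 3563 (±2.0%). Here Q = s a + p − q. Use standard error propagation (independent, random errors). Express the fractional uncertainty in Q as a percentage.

4.53%

Let w = s·a = 20980. δw/w = √((1·δs/s)² + (1·δa/a)²) = √(6.89e-05 + 0.00185) = 0.0438, so δw = 919.
Q = w + p − q: δQ = √(δw² + δp² + δq²) = √(8.44e+05 + 3.81e+05 + 5080) = 1110
Q = 24510, so δQ/Q = 1110/24510 = 0.0453.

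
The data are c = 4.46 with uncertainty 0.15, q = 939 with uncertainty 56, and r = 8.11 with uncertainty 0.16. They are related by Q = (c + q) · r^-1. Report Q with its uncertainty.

116 ± 7.28

Let u = c + q = 943. δu = √(δc² + δq²) = √(0.0225 + 3140) = 56.0, so δu/u = 0.0594.
Q is then a monomial in u, r:
δQ/Q = √((δu/u)² + (-1·δr/r)²) = √(0.00352 + 0.000389) = 0.0625
Q = 116, so δQ = 0.0625 × 116 = 7.28.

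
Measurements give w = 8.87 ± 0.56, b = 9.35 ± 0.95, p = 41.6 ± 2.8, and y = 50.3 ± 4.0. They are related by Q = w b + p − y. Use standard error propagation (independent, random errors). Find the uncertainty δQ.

Let h = w·b = 82.9. δh/h = √((1·δw/w)² + (1·δb/b)²) = √(0.00399 + 0.0103) = 0.120, so δh = 9.92.
Q = h + p − y: δQ = √(δh² + δp² + δy²) = √(98.4 + 7.84 + 16.0) = 11.1

11.1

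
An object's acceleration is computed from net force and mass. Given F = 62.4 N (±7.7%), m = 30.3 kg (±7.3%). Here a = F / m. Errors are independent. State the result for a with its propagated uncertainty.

2.06 ± 0.219 m/s^2

Products/powers → add relative errors in quadrature, weighted by exponent:
  (1·δF/F)² = (1×0.0770)² = 0.00593;  (-1·δm/m)² = (-1×0.0730)² = 0.00533
δa/a = √(0.0113) = 0.106
a = 2.06 m/s^2, so δa = 0.106 × 2.06 = 0.219 m/s^2.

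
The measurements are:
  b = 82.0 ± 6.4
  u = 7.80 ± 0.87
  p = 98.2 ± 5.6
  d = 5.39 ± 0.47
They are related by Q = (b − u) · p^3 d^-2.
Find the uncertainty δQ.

6.27e+05

Let w = b − u = 74.2. δw = √(δb² + δu²) = √(41.0 + 0.757) = 6.46, so δw/w = 0.0870.
Q is then a monomial in w, p, d:
δQ/Q = √((δw/w)² + (3·δp/p)² + (-2·δd/d)²) = √(0.00758 + 0.0293 + 0.0304) = 0.259
Q = 2.42e+06, so δQ = 0.259 × 2.42e+06 = 6.27e+05.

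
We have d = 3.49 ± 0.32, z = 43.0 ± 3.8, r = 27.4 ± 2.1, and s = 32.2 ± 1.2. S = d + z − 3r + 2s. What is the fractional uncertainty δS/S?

S is a linear combination, so absolute uncertainties add in quadrature:
  (δd)² = 0.102;  (δz)² = 14.4;  (3·δr)² = 39.7;  (2·δs)² = 5.76
δS = √(60.0) = 7.75
S = 28.7, so δS/S = 7.75/28.7 = 0.270.

0.270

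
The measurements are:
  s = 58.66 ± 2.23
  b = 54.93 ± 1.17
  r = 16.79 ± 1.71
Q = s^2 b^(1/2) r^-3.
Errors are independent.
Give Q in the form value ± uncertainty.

Each factor contributes (exponent × relative error)² to (δQ/Q)²:
  (2·δs/s)² = (2×0.0380)² = 0.00578;  (½·δb/b)² = (0.5×0.0213)² = 0.000113;  (-3·δr/r)² = (-3×0.102)² = 0.0934
δQ/Q = √(0.0992) = 0.315
Q = 5.388, so δQ = 0.315 × 5.388 = 1.70.

5.388 ± 1.70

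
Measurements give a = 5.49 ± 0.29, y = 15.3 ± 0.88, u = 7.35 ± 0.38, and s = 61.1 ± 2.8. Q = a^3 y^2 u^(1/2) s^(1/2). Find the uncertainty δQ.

1.63e+05

Each factor contributes (exponent × relative error)² to (δQ/Q)²:
  (3·δa/a)² = (3×0.0528)² = 0.0251;  (2·δy/y)² = (2×0.0575)² = 0.0132;  (½·δu/u)² = (0.5×0.0517)² = 0.000668;  (½·δs/s)² = (0.5×0.0458)² = 0.000525
δQ/Q = √(0.0395) = 0.199
Q = 8.21e+05, so δQ = 0.199 × 8.21e+05 = 1.63e+05.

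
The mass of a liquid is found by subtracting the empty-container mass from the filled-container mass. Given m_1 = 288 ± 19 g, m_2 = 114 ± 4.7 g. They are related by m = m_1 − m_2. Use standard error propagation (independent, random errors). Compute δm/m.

Absolute uncertainties add in quadrature for a linear combination:
  (δm_1)² = 361;  (δm_2)² = 22.1
δm = √(383) = 19.6 g
m = 174 g, so δm/m = 19.6/174 = 0.112.

0.112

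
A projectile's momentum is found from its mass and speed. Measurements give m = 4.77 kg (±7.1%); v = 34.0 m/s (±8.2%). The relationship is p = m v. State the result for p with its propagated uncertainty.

162 ± 17.6 kg·m/s

Relative error in a monomial: (δp/p)² = Σ (nᵢ · δxᵢ/xᵢ)².
  (1·δm/m)² = (1×0.0710)² = 0.00504;  (1·δv/v)² = (1×0.0820)² = 0.00672
δp/p = √(0.0118) = 0.108
p = 162 kg·m/s, so δp = 0.108 × 162 = 17.6 kg·m/s.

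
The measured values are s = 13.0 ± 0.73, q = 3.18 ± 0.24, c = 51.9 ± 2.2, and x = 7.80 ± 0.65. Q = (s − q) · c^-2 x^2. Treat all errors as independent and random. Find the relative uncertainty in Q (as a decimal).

0.203

Let u = s − q = 9.82. δu = √(δs² + δq²) = √(0.533 + 0.0576) = 0.768, so δu/u = 0.0783.
Q is then a monomial in u, c, x:
δQ/Q = √((δu/u)² + (-2·δc/c)² + (2·δx/x)²) = √(0.00612 + 0.00719 + 0.0278) = 0.203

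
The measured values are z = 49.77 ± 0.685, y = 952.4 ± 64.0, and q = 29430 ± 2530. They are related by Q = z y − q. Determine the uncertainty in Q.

4120

Let p = z·y = 47400. δp/p = √((1·δz/z)² + (1·δy/y)²) = √(0.000189 + 0.00452) = 0.0686, so δp = 3250.
Q = p − q: δQ = √(δp² + δq²) = √(1.06e+07 + 6.4e+06) = 4120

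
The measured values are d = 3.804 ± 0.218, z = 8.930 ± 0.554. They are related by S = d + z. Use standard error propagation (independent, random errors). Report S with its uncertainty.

For a sum/difference, combine absolute errors in quadrature:
  (δd)² = 0.0475;  (δz)² = 0.307
δS = √(0.354) = 0.595
S = 12.73.

12.73 ± 0.595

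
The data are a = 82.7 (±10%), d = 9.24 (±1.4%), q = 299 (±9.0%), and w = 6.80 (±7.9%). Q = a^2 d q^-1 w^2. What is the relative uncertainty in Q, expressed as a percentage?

27.1%

Q is a product of powers, so relative uncertainties combine in quadrature:
  (2·δa/a)² = (2×0.100)² = 0.0400;  (1·δd/d)² = (1×0.0140)² = 0.000196;  (-1·δq/q)² = (-1×0.0900)² = 0.00810;  (2·δw/w)² = (2×0.0790)² = 0.0250
δQ/Q = √(0.0733) = 0.271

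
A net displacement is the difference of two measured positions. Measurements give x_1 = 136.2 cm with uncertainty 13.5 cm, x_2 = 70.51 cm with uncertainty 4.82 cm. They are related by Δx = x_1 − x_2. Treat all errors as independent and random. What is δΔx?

14.3 cm

For a sum/difference, combine absolute errors in quadrature:
  (δx_1)² = 182;  (δx_2)² = 23.2
δΔx = √(205) = 14.3 cm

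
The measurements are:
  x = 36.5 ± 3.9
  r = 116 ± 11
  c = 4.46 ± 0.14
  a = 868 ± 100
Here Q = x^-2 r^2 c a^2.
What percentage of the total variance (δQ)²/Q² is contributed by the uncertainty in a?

39.1%

(δQ/Q)² = (-2·δx/x)² + (2·δr/r)² + (1·δc/c)² + (2·δa/a)²
  x term: (-2×0.107)² = 0.0457
  r term: (2×0.0948)² = 0.0360
  c term: (1×0.0314)² = 0.000985
  a term: (2×0.115)² = 0.0531
Total = 0.136. Share from a = 0.0531/0.136 = 0.391.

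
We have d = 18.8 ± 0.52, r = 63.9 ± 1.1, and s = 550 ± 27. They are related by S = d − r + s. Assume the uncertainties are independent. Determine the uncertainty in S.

For a sum/difference, combine absolute errors in quadrature:
  (δd)² = 0.270;  (δr)² = 1.21;  (δs)² = 729
δS = √(730) = 27.0

27.0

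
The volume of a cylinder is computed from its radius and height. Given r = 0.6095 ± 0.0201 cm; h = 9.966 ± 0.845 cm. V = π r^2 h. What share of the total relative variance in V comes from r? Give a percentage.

(δV/V)² = (2·δr/r)² + (1·δh/h)²
  r term: (2×0.0330)² = 0.00435
  h term: (1×0.0848)² = 0.00719
Total = 0.0115. Share from r = 0.00435/0.0115 = 0.377.

37.7%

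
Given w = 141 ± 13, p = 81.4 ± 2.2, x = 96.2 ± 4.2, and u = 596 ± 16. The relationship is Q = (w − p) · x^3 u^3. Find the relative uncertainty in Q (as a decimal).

0.269

Let h = w − p = 59.6. δh = √(δw² + δp²) = √(169 + 4.84) = 13.2, so δh/h = 0.221.
Q is then a monomial in h, x, u:
δQ/Q = √((δh/h)² + (3·δx/x)² + (3·δu/u)²) = √(0.0489 + 0.0172 + 0.00649) = 0.269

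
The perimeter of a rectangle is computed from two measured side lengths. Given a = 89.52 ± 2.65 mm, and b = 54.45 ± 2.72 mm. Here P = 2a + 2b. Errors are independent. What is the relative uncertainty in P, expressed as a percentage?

2.64%

P is a linear combination, so absolute uncertainties add in quadrature:
  (2·δa)² = 28.1;  (2·δb)² = 29.6
δP = √(57.7) = 7.59 mm
P = 287.9 mm, so δP/P = 7.59/287.9 = 0.0264.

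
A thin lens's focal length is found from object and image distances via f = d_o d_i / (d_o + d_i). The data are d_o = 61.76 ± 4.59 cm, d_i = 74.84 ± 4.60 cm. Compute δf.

∂f/∂d_o = (d_i/(d_o+d_i))² = 0.300;  ∂f/∂d_i = (d_o/(d_o+d_i))² = 0.204
δf = √((∂f/∂d_o · δd_o)² + (∂f/∂d_i · δd_i)²) = √(1.90 + 0.884) = 1.67 cm

1.67 cm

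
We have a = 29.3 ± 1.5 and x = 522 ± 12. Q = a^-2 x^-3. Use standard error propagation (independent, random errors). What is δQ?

1.01e-12

Since Q is a product/quotient, work with relative uncertainties:
  (-2·δa/a)² = (-2×0.0512)² = 0.0105;  (-3·δx/x)² = (-3×0.0230)² = 0.00476
δQ/Q = √(0.0152) = 0.123
Q = 8.19e-12, so δQ = 0.123 × 8.19e-12 = 1.01e-12.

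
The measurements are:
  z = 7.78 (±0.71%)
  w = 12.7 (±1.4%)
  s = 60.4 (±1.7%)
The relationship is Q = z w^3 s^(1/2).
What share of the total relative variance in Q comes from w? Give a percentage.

93.5%

(δQ/Q)² = (1·δz/z)² + (3·δw/w)² + (½·δs/s)²
  z term: (1×0.00710)² = 5.04e-05
  w term: (3×0.0140)² = 0.00176
  s term: (0.5×0.0170)² = 7.23e-05
Total = 0.00189. Share from w = 0.00176/0.00189 = 0.935.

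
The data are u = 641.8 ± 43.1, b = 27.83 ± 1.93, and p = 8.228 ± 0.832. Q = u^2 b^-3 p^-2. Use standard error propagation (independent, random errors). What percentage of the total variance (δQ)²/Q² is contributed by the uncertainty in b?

(δQ/Q)² = (2·δu/u)² + (-3·δb/b)² + (-2·δp/p)²
  u term: (2×0.0672)² = 0.0180
  b term: (-3×0.0693)² = 0.0433
  p term: (-2×0.101)² = 0.0409
Total = 0.102. Share from b = 0.0433/0.102 = 0.423.

42.3%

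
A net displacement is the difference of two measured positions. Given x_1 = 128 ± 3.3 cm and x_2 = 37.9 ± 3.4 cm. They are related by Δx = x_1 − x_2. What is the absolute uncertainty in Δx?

4.74 cm

Each term contributes (cᵢ δxᵢ)² to (δΔx)²:
  (δx_1)² = 10.9;  (δx_2)² = 11.6
δΔx = √(22.4) = 4.74 cm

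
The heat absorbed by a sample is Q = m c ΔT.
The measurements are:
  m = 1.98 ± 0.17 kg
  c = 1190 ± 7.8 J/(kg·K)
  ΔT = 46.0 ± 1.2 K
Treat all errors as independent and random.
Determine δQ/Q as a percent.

Q is a product of powers, so relative uncertainties combine in quadrature:
  (1·δm/m)² = (1×0.0859)² = 0.00737;  (1·δc/c)² = (1×0.00655)² = 4.3e-05;  (1·δΔT/ΔT)² = (1×0.0261)² = 0.000681
δQ/Q = √(0.00810) = 0.0900

9.00%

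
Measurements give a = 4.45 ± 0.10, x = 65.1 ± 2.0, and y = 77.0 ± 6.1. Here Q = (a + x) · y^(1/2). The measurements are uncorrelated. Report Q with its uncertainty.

610 ± 29.9

Let u = a + x = 69.5. δu = √(δa² + δx²) = √(0.0100 + 4.00) = 2.00, so δu/u = 0.0288.
Q is then a monomial in u, y:
δQ/Q = √((δu/u)² + (½·δy/y)²) = √(0.000829 + 0.00157) = 0.0490
Q = 610, so δQ = 0.0490 × 610 = 29.9.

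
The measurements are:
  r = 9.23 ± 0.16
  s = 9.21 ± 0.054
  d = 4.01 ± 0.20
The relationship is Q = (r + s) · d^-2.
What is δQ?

Let u = r + s = 18.4. δu = √(δr² + δs²) = √(0.0256 + 0.00292) = 0.169, so δu/u = 0.00916.
Q is then a monomial in u, d:
δQ/Q = √((δu/u)² + (-2·δd/d)²) = √(8.39e-05 + 0.00995) = 0.100
Q = 1.15, so δQ = 0.100 × 1.15 = 0.115.

0.115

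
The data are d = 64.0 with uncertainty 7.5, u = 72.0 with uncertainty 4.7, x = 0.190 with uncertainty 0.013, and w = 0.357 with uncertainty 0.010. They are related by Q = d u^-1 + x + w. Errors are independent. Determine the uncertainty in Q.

0.120

Let p = d·u^-1 = 0.889. δp/p = √((1·δd/d)² + (-1·δu/u)²) = √(0.0137 + 0.00426) = 0.134, so δp = 0.119.
Q = p + x + w: δQ = √(δp² + δx² + δw²) = √(0.0142 + 0.000169 + 0.000100) = 0.120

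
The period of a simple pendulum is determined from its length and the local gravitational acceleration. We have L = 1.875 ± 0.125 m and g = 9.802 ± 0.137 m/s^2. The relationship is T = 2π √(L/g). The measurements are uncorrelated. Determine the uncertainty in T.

0.0936 s

For a monomial T ∝ L^(1/2), g^(-1/2), fractional errors add in quadrature:
  (½·δL/L)² = (0.5×0.0667)² = 0.00111;  (−½·δg/g)² = (-0.5×0.0140)² = 4.88e-05
δT/T = √(0.00116) = 0.0341
T = 2.748 s, so δT = 0.0341 × 2.748 = 0.0936 s.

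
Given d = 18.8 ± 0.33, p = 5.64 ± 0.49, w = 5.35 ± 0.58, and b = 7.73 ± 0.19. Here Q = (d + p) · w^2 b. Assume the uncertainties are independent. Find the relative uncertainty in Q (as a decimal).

0.220

Let u = d + p = 24.4. δu = √(δd² + δp²) = √(0.109 + 0.240) = 0.591, so δu/u = 0.0242.
Q is then a monomial in u, w, b:
δQ/Q = √((δu/u)² + (2·δw/w)² + (1·δb/b)²) = √(0.000584 + 0.0470 + 0.000604) = 0.220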